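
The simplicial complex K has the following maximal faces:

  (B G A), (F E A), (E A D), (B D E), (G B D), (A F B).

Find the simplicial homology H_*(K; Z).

H_0 ≅ Z,  H_1 ≅ Z,  H_2 = 0.

K has 6 vertices, 12 edges, 6 triangles.
rank ∂_0 = 0, rank ∂_1 = 5 ⇒ b_0 = 6 − 0 − 5 = 1; all invariant factors of ∂_1 are 1 so no torsion. So H_0 = Z.
rank ∂_1 = 5, rank ∂_2 = 6 ⇒ b_1 = 12 − 5 − 6 = 1; all invariant factors of ∂_2 are 1 so no torsion. So H_1 = Z.
rank ∂_2 = 6, rank ∂_3 = 0 ⇒ b_2 = 6 − 6 − 0 = 0. So H_2 = 0.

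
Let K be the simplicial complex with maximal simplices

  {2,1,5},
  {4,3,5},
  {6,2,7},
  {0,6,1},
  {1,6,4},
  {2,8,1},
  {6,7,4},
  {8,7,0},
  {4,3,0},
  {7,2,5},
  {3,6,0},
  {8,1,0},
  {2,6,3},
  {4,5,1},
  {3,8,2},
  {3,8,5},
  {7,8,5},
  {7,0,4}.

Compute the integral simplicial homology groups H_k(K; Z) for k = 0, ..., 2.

H_0 ≅ Z,  H_1 ≅ Z ⊕ Z_2,  H_2 = 0.

Order the vertices as 0 < 1 < 2 < 3 < 4 < 5 < 6 < 7 < 8. Listing each simplex with vertices in this order, K has dimension 2 with simplices:

  0-simplices (9): [0], [1], [2], [3], [4], [5], [6], [7], [8]
  1-simplices (27): (27 of them)
  2-simplices (18): [0,1,6], [0,1,8], [0,3,4], [0,3,6], [0,4,7], [0,7,8], [1,2,5], [1,2,8], [1,4,5], [1,4,6], [2,3,6], [2,3,8], [2,5,7], [2,6,7], [3,4,5], [3,5,8], [4,6,7], [5,7,8]

Hence C_0 ≅ Z^9, C_1 ≅ Z^27, C_2 ≅ Z^18.

Boundary ∂_1: C_1 → C_0 maps an edge to its endpoints' difference, ∂[p,q] = q − p. For instance
  ∂[0,7] = [7] − [0].
The resulting 9×27 matrix has rank 8, and its Smith normal form has invariant factors (1,1,1,1,1,1,1,1).

Boundary ∂_2: C_2 → C_1 sends each 2-simplex [p,q,r] to [q,r] − [p,r] + [p,q]. For instance
  ∂[1,4,6] = [4,6] − [1,6] + [1,4],
  ∂[2,6,7] = [6,7] − [2,7] + [2,6].
The 27×18 boundary matrix has rank 18 and Smith normal form diag(1,1,1,1,1,1,1,1,1,1,1,1,1,1,1,1,1,2).

Reading off H_k = ker ∂_k / im ∂_{k+1}:

  H_0: rank C_0 − rank ∂_1 = 9 − 8 = 1, and the invariant factors of ∂_1 are all 1, so H_0 = Z.
  H_1: rank ker ∂_1 − rank ∂_2 = (27 − 8) − 18 = 1, and ∂_2 has invariant factor 2 > 1, so H_1 = Z ⊕ Z_2.
  H_2: rank ker ∂_2 − rank ∂_3 = (18 − 18) − 0 = 0, and there is no ∂_3, so H_2 = 0.

As a check, the Euler characteristic is 9 − 27 + 18 = 0, which agrees with 1 − 1 + 0 = 0.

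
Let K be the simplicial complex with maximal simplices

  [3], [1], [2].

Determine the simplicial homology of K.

H_0 ≅ Z^3.

We work with the vertex ordering 1 < 2 < 3. The simplices of K, each written with vertices in increasing order, are:

  0-simplices (3): [1], [2], [3]

giving chain groups C_0 ≅ Z^3.

From H_k ≅ ker(∂_k) / im(∂_{k+1}) we obtain:

  H_0: rank C_0 − rank ∂_1 = 3 − 0 = 3, and there is no ∂_1, so H_0 = Z^3.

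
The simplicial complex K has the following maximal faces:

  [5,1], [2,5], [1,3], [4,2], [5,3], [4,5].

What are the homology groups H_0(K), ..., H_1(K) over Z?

H_0 ≅ Z,  H_1 ≅ Z^2.

Order the vertices as 1 < 2 < 3 < 4 < 5. Listing each simplex with vertices in this order, K has dimension 1 with simplices:

  0-simplices (5): [1], [2], [3], [4], [5]
  1-simplices (6): [1,3], [1,5], [2,4], [2,5], [3,5], [4,5]

Hence C_0 ≅ Z^5, C_1 ≅ Z^6.

∂_1: C_1 → C_0 is given by ∂[p,q] = [q] − [p].
This gives a 5×6 integer matrix of rank 4; reducing to Smith normal form yields diagonal entries (1,1,1,1).

Now H_k = ker ∂_k / im ∂_{k+1}, so:

  H_0: rank C_0 − rank ∂_1 = 5 − 4 = 1, and the invariant factors of ∂_1 are all 1, so H_0 ≅ Z.
  H_1: rank ker ∂_1 − rank ∂_2 = (6 − 4) − 0 = 2, and there is no ∂_2, so H_1 ≅ Z^2.

(K is a triangulation of a wedge of 2 circles.)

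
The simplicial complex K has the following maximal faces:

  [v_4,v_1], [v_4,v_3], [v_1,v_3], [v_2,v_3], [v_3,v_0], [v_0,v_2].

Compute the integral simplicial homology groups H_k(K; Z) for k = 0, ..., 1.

H_0 ≅ Z,  H_1 ≅ Z^2.

Take the total order v_0 < v_1 < v_2 < v_3 < v_4 on the vertex set. Then K (dimension 1) consists of the simplices:

  0-simplices (5): [v_0], [v_1], [v_2], [v_3], [v_4]
  1-simplices (6): [v_0,v_2], [v_0,v_3], [v_1,v_3], [v_1,v_4], [v_2,v_3], [v_3,v_4]

giving chain groups C_0 ≅ Z^5, C_1 ≅ Z^6.

∂_1: C_1 → C_0 sends each edge [p,q] (with p < q) to q − p.
This gives a 5×6 integer matrix of rank 4; reducing to Smith normal form yields diagonal entries (1,1,1,1).

Reading off H_k = ker ∂_k / im ∂_{k+1}:

  H_0: rank C_0 − rank ∂_1 = 5 − 4 = 1, and the invariant factors of ∂_1 are all 1, so H_0 = Z.
  H_1: rank ker ∂_1 − rank ∂_2 = (6 − 4) − 0 = 2, and there is no ∂_2, so H_1 = Z^2.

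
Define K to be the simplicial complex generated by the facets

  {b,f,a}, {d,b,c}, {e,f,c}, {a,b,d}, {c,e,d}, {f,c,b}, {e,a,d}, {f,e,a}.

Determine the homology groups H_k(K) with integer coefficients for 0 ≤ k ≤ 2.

H_0 = Z,  H_1 = 0,  H_2 = Z.

Fix the vertex order a < b < c < d < e < f and write every simplex with vertices in increasing order. Then dim K = 2 and the simplices of K are:

  0-simplices (6): a, b, c, d, e, f
  1-simplices (12): ab, ad, ae, af, bc, bd, bf, cd, ce, cf, de, ef
  2-simplices (8): abd, abf, ade, aef, bcd, bcf, cde, cef

Hence C_0 ≅ Z^6, C_1 ≅ Z^12, C_2 ≅ Z^8.

∂_1: C_1 → C_0 maps an edge to its endpoints' difference, ∂[p,q] = q − p.
The resulting 6×12 matrix has rank 5, and its Smith normal form has invariant factors (1,1,1,1,1).

The boundary map ∂_2: C_2 → C_1 sends each 2-simplex [p,q,r] to [q,r] − [p,r] + [p,q]. For instance
  ∂abd = bd − ad + ab,
  ∂aef = ef − af + ae.
The resulting 12×8 matrix has rank 7, and its Smith normal form has invariant factors (1,1,1,1,1,1,1).

Now H_k = ker ∂_k / im ∂_{k+1}, so:

  H_0: rank C_0 − rank ∂_1 = 6 − 5 = 1, and the invariant factors of ∂_1 are all 1, so H_0 = Z.
  H_1: rank ker ∂_1 − rank ∂_2 = (12 − 5) − 7 = 0, and the invariant factors of ∂_2 are all 1, so H_1 = 0.
  H_2: rank ker ∂_2 − rank ∂_3 = (8 − 7) − 0 = 1, and there is no ∂_3, so H_2 = Z.

As a check, the Euler characteristic is 6 − 12 + 8 = 2, which agrees with 1 − 0 + 1 = 2.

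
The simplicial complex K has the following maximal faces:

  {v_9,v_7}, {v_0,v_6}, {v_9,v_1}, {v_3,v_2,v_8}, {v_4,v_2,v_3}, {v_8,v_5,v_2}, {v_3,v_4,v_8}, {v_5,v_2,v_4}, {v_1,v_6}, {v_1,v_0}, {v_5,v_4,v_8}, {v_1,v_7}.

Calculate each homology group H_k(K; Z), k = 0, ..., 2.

H_0 ≅ Z^2,  H_1 ≅ Z^2,  H_2 ≅ Z.

Fix the vertex order v_0 < v_1 < v_2 < v_3 < v_4 < v_5 < v_6 < v_7 < v_8 < v_9 and write every simplex with vertices in increasing order. Then dim K = 2 and the simplices of K are:

  0-simplices (10): [v_0], [v_1], [v_2], [v_3], [v_4], [v_5], [v_6], [v_7], [v_8], [v_9]
  1-simplices (15): (15 of them)
  2-simplices (6): [v_2,v_3,v_4], [v_2,v_3,v_8], [v_2,v_4,v_5], [v_2,v_5,v_8], [v_3,v_4,v_8], [v_4,v_5,v_8]

Hence C_0 ≅ Z^10, C_1 ≅ Z^15, C_2 ≅ Z^6.

The boundary map ∂_1: C_1 → C_0 maps an edge to its endpoints' difference, ∂[p,q] = q − p. For instance
  ∂[v_2,v_4] = [v_4] − [v_2].
The resulting 10×15 matrix has rank 8, and its Smith normal form has invariant factors (1,1,1,1,1,1,1,1).

The boundary map ∂_2: C_2 → C_1 acts by ∂[p,q,r] = [q,r] − [p,r] + [p,q]. For instance
  ∂[v_2,v_5,v_8] = [v_5,v_8] − [v_2,v_8] + [v_2,v_5],
  ∂[v_2,v_4,v_5] = [v_4,v_5] − [v_2,v_5] + [v_2,v_4].
The resulting 15×6 matrix has rank 5, and its Smith normal form has invariant factors (1,1,1,1,1).

Now H_k = ker ∂_k / im ∂_{k+1}, so:

  H_0: rank C_0 − rank ∂_1 = 10 − 8 = 2, and the invariant factors of ∂_1 are all 1, so H_0 ≅ Z^2.
  H_1: rank ker ∂_1 − rank ∂_2 = (15 − 8) − 5 = 2, and the invariant factors of ∂_2 are all 1, so H_1 ≅ Z^2.
  H_2: rank ker ∂_2 − rank ∂_3 = (6 − 5) − 0 = 1, and there is no ∂_3, so H_2 ≅ Z.

As a check, the Euler characteristic is 10 − 15 + 6 = 1, which agrees with 2 − 2 + 1 = 1.
(K is a triangulation of the disjoint union of a wedge of 2 circles and the 2-sphere S^2.)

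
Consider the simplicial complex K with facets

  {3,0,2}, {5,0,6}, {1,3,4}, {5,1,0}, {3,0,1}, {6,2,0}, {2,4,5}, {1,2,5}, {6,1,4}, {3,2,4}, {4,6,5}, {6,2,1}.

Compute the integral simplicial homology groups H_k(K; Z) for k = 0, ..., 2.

H_0 ≅ Z,  H_1 ≅ Z/2Z,  H_2 = 0.

We work with the vertex ordering 0 < 1 < 2 < 3 < 4 < 5 < 6. The simplices of K, each written with vertices in increasing order, are:

  0-simplices (7): [0], [1], [2], [3], [4], [5], [6]
  1-simplices (18): [0,1], [0,2], [0,3], [0,5], [0,6], [1,2], [1,3], [1,4], [1,5], [1,6], [2,3], [2,4], [2,5], [2,6], [3,4], [4,5], [4,6], [5,6]
  2-simplices (12): [0,1,3], [0,1,5], [0,2,3], [0,2,6], [0,5,6], [1,2,5], [1,2,6], [1,3,4], [1,4,6], [2,3,4], [2,4,5], [4,5,6]

Hence C_0 ≅ Z^7, C_1 ≅ Z^18, C_2 ≅ Z^12.

Boundary ∂_1: C_1 → C_0 is given by ∂[p,q] = [q] − [p].
The resulting 7×18 matrix has rank 6, and its Smith normal form has invariant factors (1,1,1,1,1,1).

The boundary map ∂_2: C_2 → C_1 sends each 2-simplex [p,q,r] to [q,r] − [p,r] + [p,q]. For instance
  ∂[0,2,6] = [2,6] − [0,6] + [0,2],
  ∂[0,2,3] = [2,3] − [0,3] + [0,2].
The 18×12 boundary matrix has rank 12 and Smith normal form diag(1,1,1,1,1,1,1,1,1,1,1,2).

Computing H_k = (kernel of ∂_k) / (image of ∂_{k+1}):

  H_0: rank C_0 − rank ∂_1 = 7 − 6 = 1, and the invariant factors of ∂_1 are all 1, so H_0 = Z.
  H_1: rank ker ∂_1 − rank ∂_2 = (18 − 6) − 12 = 0, and ∂_2 has invariant factor 2 > 1, so H_1 = Z/2Z.
  H_2: rank ker ∂_2 − rank ∂_3 = (12 − 12) − 0 = 0, and there is no ∂_3, so H_2 = 0.

As a check, the Euler characteristic is 7 − 18 + 12 = 1, which agrees with 1 − 0 + 0 = 1.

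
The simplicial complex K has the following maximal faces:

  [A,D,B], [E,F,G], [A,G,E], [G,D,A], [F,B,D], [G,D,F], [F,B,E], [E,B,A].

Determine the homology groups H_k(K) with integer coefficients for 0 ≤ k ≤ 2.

H_0 ≅ Z,  H_1 = 0,  H_2 ≅ Z.

Take the total order A < B < D < E < F < G on the vertex set. Then K (dimension 2) consists of the simplices:

  0-simplices (6): A, B, D, E, F, G
  1-simplices (12): AB, AD, AE, AG, BD, BE, BF, DF, DG, EF, EG, FG
  2-simplices (8): ABD, ABE, ADG, AEG, BDF, BEF, DFG, EFG

giving chain groups C_0 ≅ Z^6, C_1 ≅ Z^12, C_2 ≅ Z^8.

Boundary ∂_1: C_1 → C_0 is given by ∂[p,q] = [q] − [p]. For instance
  ∂AG = G − A.
The resulting 6×12 matrix has rank 5, and its Smith normal form has invariant factors (1,1,1,1,1).

The boundary map ∂_2: C_2 → C_1 maps a triangle to the signed sum of its edges. For instance
  ∂ABD = BD − AD + AB,
  ∂DFG = FG − DG + DF.
The 12×8 boundary matrix has rank 7 and Smith normal form diag(1,1,1,1,1,1,1).

Computing H_k = (kernel of ∂_k) / (image of ∂_{k+1}):

  H_0: rank C_0 − rank ∂_1 = 6 − 5 = 1, and the invariant factors of ∂_1 are all 1, so H_0 = Z.
  H_1: rank ker ∂_1 − rank ∂_2 = (12 − 5) − 7 = 0, and the invariant factors of ∂_2 are all 1, so H_1 = 0.
  H_2: rank ker ∂_2 − rank ∂_3 = (8 − 7) − 0 = 1, and there is no ∂_3, so H_2 = Z.

(K is a triangulation of the 2-sphere S^2.)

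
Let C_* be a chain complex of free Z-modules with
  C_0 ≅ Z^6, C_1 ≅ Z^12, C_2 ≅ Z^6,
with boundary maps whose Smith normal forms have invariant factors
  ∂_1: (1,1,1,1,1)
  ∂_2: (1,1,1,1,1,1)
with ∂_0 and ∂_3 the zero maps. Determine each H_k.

H_0 ≅ Z,  H_1 ≅ Z,  H_2 = 0.

H_0: b_0 = 6 − 0 − 5 = 1; torsion from ∂_1 factors > 1: none. So H_0 ≅ Z.
H_1: b_1 = 12 − 5 − 6 = 1; torsion from ∂_2 factors > 1: none. So H_1 ≅ Z.
H_2: b_2 = 6 − 6 − 0 = 0; torsion from ∂_3 factors > 1: none. So H_2 ≅ 0.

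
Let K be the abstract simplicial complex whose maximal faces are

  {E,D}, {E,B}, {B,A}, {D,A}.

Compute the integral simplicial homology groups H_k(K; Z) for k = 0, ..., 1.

H_0 ≅ Z,  H_1 ≅ Z.

We work with the vertex ordering A < B < D < E. The simplices of K, each written with vertices in increasing order, are:

  0-simplices (4): A, B, D, E
  1-simplices (4): AB, AD, BE, DE

giving chain groups C_0 ≅ Z^4, C_1 ≅ Z^4.

Boundary ∂_1: C_1 → C_0 maps an edge to its endpoints' difference, ∂[p,q] = q − p. For instance
  ∂BE = E − B.
The resulting 4×4 matrix has rank 3, and its Smith normal form has invariant factors (1,1,1).

Now H_k = ker ∂_k / im ∂_{k+1}, so:

  H_0: rank C_0 − rank ∂_1 = 4 − 3 = 1, and the invariant factors of ∂_1 are all 1, so H_0 ≅ Z.
  H_1: rank ker ∂_1 − rank ∂_2 = (4 − 3) − 0 = 1, and there is no ∂_2, so H_1 ≅ Z.

(K is a triangulation of the circle S^1.)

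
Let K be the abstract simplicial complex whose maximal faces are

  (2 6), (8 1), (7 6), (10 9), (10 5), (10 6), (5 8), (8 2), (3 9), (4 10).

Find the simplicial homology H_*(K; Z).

H_0 = Z,  H_1 = Z.

Fix the vertex order 1 < 2 < 3 < 4 < 5 < 6 < 7 < 8 < 9 < 10 and write every simplex with vertices in increasing order. Then dim K = 1 and the simplices of K are:

  0-simplices (10): [1], [2], [3], [4], [5], [6], [7], [8], [9], [10]
  1-simplices (10): [1,8], [2,6], [2,8], [3,9], [4,10], [5,8], [5,10], [6,7], [6,10], [9,10]

so the chain groups are C_0 ≅ Z^10, C_1 ≅ Z^10.

∂_1: C_1 → C_0 sends each edge [p,q] (with p < q) to q − p.
The 10×10 boundary matrix has rank 9 and Smith normal form diag(1,1,1,1,1,1,1,1,1).

Computing H_k = (kernel of ∂_k) / (image of ∂_{k+1}):

  H_0: rank C_0 − rank ∂_1 = 10 − 9 = 1, and the invariant factors of ∂_1 are all 1, so H_0 ≅ Z.
  H_1: rank ker ∂_1 − rank ∂_2 = (10 − 9) − 0 = 1, and there is no ∂_2, so H_1 ≅ Z.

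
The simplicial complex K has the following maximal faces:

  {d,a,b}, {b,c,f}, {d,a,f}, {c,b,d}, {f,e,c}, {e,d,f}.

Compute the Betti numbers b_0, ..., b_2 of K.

Take the total order a < b < c < d < e < f on the vertex set. Then K (dimension 2) consists of the simplices:

  0-simplices (6): a, b, c, d, e, f
  1-simplices (12): ab, ad, af, bc, bd, bf, cd, ce, cf, de, df, ef
  2-simplices (6): abd, adf, bcd, bcf, cef, def

giving chain groups C_0 ≅ Z^6, C_1 ≅ Z^12, C_2 ≅ Z^6.

Boundary ∂_1: C_1 → C_0 sends each edge [p,q] (with p < q) to q − p.
The 6×12 boundary matrix has rank 5 and Smith normal form diag(1,1,1,1,1).

The boundary map ∂_2: C_2 → C_1 sends each 2-simplex [p,q,r] to [q,r] − [p,r] + [p,q]. For instance
  ∂bcf = cf − bf + bc,
  ∂abd = bd − ad + ab.
The resulting 12×6 matrix has rank 6, and its Smith normal form has invariant factors (1,1,1,1,1,1).

Reading off H_k = ker ∂_k / im ∂_{k+1}:

  H_0: rank C_0 − rank ∂_1 = 6 − 5 = 1, and the invariant factors of ∂_1 are all 1, so H_0 ≅ Z.
  H_1: rank ker ∂_1 − rank ∂_2 = (12 − 5) − 6 = 1, and the invariant factors of ∂_2 are all 1, so H_1 ≅ Z.
  H_2: rank ker ∂_2 − rank ∂_3 = (6 − 6) − 0 = 0, and there is no ∂_3, so H_2 ≅ 0.

Hence the Betti numbers are b_0 = 1, b_1 = 1, b_2 = 0.

b_0 = 1, b_1 = 1, b_2 = 0.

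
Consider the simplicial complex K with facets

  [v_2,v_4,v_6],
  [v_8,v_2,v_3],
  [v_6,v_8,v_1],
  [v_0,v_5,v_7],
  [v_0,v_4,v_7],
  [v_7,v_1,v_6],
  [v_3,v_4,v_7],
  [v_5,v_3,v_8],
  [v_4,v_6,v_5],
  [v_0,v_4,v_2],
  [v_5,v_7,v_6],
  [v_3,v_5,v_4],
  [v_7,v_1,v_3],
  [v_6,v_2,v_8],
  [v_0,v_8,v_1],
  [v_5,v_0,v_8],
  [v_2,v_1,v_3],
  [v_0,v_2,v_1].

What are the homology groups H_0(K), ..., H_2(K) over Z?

H_0 ≅ Z,  H_1 ≅ Z ⊕ Z_2,  H_2 = 0.

We work with the vertex ordering v_0 < v_1 < v_2 < v_3 < v_4 < v_5 < v_6 < v_7 < v_8. The simplices of K, each written with vertices in increasing order, are:

  0-simplices (9): [v_0], [v_1], [v_2], [v_3], [v_4], [v_5], [v_6], [v_7], [v_8]
  1-simplices (27): (27 of them)
  2-simplices (18): (18 of them)

Hence C_0 ≅ Z^9, C_1 ≅ Z^27, C_2 ≅ Z^18.

The boundary map ∂_1: C_1 → C_0 sends each edge [p,q] (with p < q) to q − p.
This gives a 9×27 integer matrix of rank 8; reducing to Smith normal form yields diagonal entries (1,1,1,1,1,1,1,1).

The boundary map ∂_2: C_2 → C_1 sends each 2-simplex [p,q,r] to [q,r] − [p,r] + [p,q]. For instance
  ∂[v_1,v_2,v_3] = [v_2,v_3] − [v_1,v_3] + [v_1,v_2],
  ∂[v_3,v_4,v_7] = [v_4,v_7] − [v_3,v_7] + [v_3,v_4].
This gives a 27×18 integer matrix of rank 18; reducing to Smith normal form yields diagonal entries (1,1,1,1,1,1,1,1,1,1,1,1,1,1,1,1,1,2).

Computing H_k = (kernel of ∂_k) / (image of ∂_{k+1}):

  H_0: rank C_0 − rank ∂_1 = 9 − 8 = 1, and the invariant factors of ∂_1 are all 1, so H_0 = Z.
  H_1: rank ker ∂_1 − rank ∂_2 = (27 − 8) − 18 = 1, and ∂_2 has invariant factor 2 > 1, so H_1 = Z ⊕ Z_2.
  H_2: rank ker ∂_2 − rank ∂_3 = (18 − 18) − 0 = 0, and there is no ∂_3, so H_2 = 0.

(K is a triangulation of the Klein bottle.)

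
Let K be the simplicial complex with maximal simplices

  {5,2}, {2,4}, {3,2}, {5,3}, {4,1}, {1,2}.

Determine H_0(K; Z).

H_0 ≅ Z.

Order the vertices as 1 < 2 < 3 < 4 < 5. Listing each simplex with vertices in this order, K has dimension 1 with simplices:

  0-simplices (5): [1], [2], [3], [4], [5]
  1-simplices (6): [1,2], [1,4], [2,3], [2,4], [2,5], [3,5]

Hence C_0 ≅ Z^5, C_1 ≅ Z^6.

∂_1: C_1 → C_0 maps an edge to its endpoints' difference, ∂[p,q] = q − p. For instance
  ∂[3,5] = [5] − [3].
The 5×6 boundary matrix has rank 4 and Smith normal form diag(1,1,1,1).

Reading off H_k = ker ∂_k / im ∂_{k+1}:

  H_0: rank C_0 − rank ∂_1 = 5 − 4 = 1, and the invariant factors of ∂_1 are all 1, so H_0 = Z.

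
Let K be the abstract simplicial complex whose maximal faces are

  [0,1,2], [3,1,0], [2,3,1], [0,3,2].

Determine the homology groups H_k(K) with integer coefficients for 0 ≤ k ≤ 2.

H_0 ≅ Z,  H_1 = 0,  H_2 ≅ Z.

K has 4 vertices, 6 edges, 4 triangles.
rank ∂_0 = 0, rank ∂_1 = 3 ⇒ b_0 = 4 − 0 − 3 = 1; all invariant factors of ∂_1 are 1 so no torsion. So H_0 ≅ Z.
rank ∂_1 = 3, rank ∂_2 = 3 ⇒ b_1 = 6 − 3 − 3 = 0; all invariant factors of ∂_2 are 1 so no torsion. So H_1 ≅ 0.
rank ∂_2 = 3, rank ∂_3 = 0 ⇒ b_2 = 4 − 3 − 0 = 1. So H_2 ≅ Z.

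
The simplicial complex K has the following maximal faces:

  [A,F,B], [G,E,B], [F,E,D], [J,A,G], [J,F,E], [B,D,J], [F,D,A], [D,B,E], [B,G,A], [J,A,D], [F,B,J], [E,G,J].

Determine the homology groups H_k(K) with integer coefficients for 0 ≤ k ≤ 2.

H_0 ≅ Z,  H_1 ≅ Z/2Z,  H_2 = 0.

Take the total order A < B < D < E < F < G < J on the vertex set. Then K (dimension 2) consists of the simplices:

  0-simplices (7): A, B, D, E, F, G, J
  1-simplices (18): AB, AD, AF, AG, AJ, BD, BE, BF, BG, BJ, DE, DF, DJ, EF, EG, EJ, FJ, GJ
  2-simplices (12): ABF, ABG, ADF, ADJ, AGJ, BDE, BDJ, BEG, BFJ, DEF, EFJ, EGJ

so the chain groups are C_0 ≅ Z^7, C_1 ≅ Z^18, C_2 ≅ Z^12.

Boundary ∂_1: C_1 → C_0 is given by ∂[p,q] = [q] − [p]. For instance
  ∂DF = F − D.
As a 7×18 matrix over Z this has rank 6, with invariant factors (1,1,1,1,1,1).

Boundary ∂_2: C_2 → C_1 sends each 2-simplex [p,q,r] to [q,r] − [p,r] + [p,q]. For instance
  ∂DEF = EF − DF + DE,
  ∂BFJ = FJ − BJ + BF.
This gives a 18×12 integer matrix of rank 12; reducing to Smith normal form yields diagonal entries (1,1,1,1,1,1,1,1,1,1,1,2).

Computing H_k = (kernel of ∂_k) / (image of ∂_{k+1}):

  H_0: rank C_0 − rank ∂_1 = 7 − 6 = 1, and the invariant factors of ∂_1 are all 1, so H_0 ≅ Z.
  H_1: rank ker ∂_1 − rank ∂_2 = (18 − 6) − 12 = 0, and ∂_2 has invariant factor 2 > 1, so H_1 ≅ Z/2Z.
  H_2: rank ker ∂_2 − rank ∂_3 = (12 − 12) − 0 = 0, and there is no ∂_3, so H_2 ≅ 0.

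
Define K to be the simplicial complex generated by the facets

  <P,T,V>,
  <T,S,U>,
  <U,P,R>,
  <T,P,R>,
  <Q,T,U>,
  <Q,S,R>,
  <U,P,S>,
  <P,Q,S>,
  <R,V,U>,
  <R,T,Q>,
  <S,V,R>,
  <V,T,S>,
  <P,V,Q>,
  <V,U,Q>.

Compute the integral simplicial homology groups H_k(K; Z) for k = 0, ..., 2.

H_0 = Z,  H_1 = Z^2,  H_2 = Z.

We work with the vertex ordering P < Q < R < S < T < U < V. The simplices of K, each written with vertices in increasing order, are:

  0-simplices (7): P, Q, R, S, T, U, V
  1-simplices (21): PQ, PR, PS, PT, PU, PV, QR, QS, QT, QU, QV, RS, RT, RU, RV, ST, SU, SV, TU, TV, UV
  2-simplices (14): PQS, PQV, PRT, PRU, PSU, PTV, QRS, QRT, QTU, QUV, RSV, RUV, STU, STV

giving chain groups C_0 ≅ Z^7, C_1 ≅ Z^21, C_2 ≅ Z^14.

Boundary ∂_1: C_1 → C_0 sends each edge [p,q] (with p < q) to q − p. For instance
  ∂TU = U − T.
This gives a 7×21 integer matrix of rank 6; reducing to Smith normal form yields diagonal entries (1,1,1,1,1,1).

∂_2: C_2 → C_1 sends each 2-simplex [p,q,r] to [q,r] − [p,r] + [p,q]. For instance
  ∂QTU = TU − QU + QT,
  ∂PTV = TV − PV + PT.
The 21×14 boundary matrix has rank 13 and Smith normal form diag(1,1,1,1,1,1,1,1,1,1,1,1,1).

From H_k ≅ ker(∂_k) / im(∂_{k+1}) we obtain:

  H_0: rank C_0 − rank ∂_1 = 7 − 6 = 1, and the invariant factors of ∂_1 are all 1, so H_0 ≅ Z.
  H_1: rank ker ∂_1 − rank ∂_2 = (21 − 6) − 13 = 2, and the invariant factors of ∂_2 are all 1, so H_1 ≅ Z^2.
  H_2: rank ker ∂_2 − rank ∂_3 = (14 − 13) − 0 = 1, and there is no ∂_3, so H_2 ≅ Z.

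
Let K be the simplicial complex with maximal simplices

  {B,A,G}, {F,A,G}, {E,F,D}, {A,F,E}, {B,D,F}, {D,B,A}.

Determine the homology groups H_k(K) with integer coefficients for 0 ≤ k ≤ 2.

H_0 ≅ Z,  H_1 ≅ Z,  H_2 = 0.

Fix the vertex order A < B < D < E < F < G and write every simplex with vertices in increasing order. Then dim K = 2 and the simplices of K are:

  0-simplices (6): A, B, D, E, F, G
  1-simplices (12): AB, AD, AE, AF, AG, BD, BF, BG, DE, DF, EF, FG
  2-simplices (6): ABD, ABG, AEF, AFG, BDF, DEF

Hence C_0 ≅ Z^6, C_1 ≅ Z^12, C_2 ≅ Z^6.

The boundary map ∂_1: C_1 → C_0 sends each edge [p,q] (with p < q) to q − p. For instance
  ∂BF = F − B.
As a 6×12 matrix over Z this has rank 5, with invariant factors (1,1,1,1,1).

The boundary map ∂_2: C_2 → C_1 acts by ∂[p,q,r] = [q,r] − [p,r] + [p,q]. For instance
  ∂ABD = BD − AD + AB,
  ∂BDF = DF − BF + BD.
This gives a 12×6 integer matrix of rank 6; reducing to Smith normal form yields diagonal entries (1,1,1,1,1,1).

Now H_k = ker ∂_k / im ∂_{k+1}, so:

  H_0: rank C_0 − rank ∂_1 = 6 − 5 = 1, and the invariant factors of ∂_1 are all 1, so H_0 ≅ Z.
  H_1: rank ker ∂_1 − rank ∂_2 = (12 − 5) − 6 = 1, and the invariant factors of ∂_2 are all 1, so H_1 ≅ Z.
  H_2: rank ker ∂_2 − rank ∂_3 = (6 − 6) − 0 = 0, and there is no ∂_3, so H_2 ≅ 0.

As a check, the Euler characteristic is 6 − 12 + 6 = 0, which agrees with 1 − 1 + 0 = 0.
(K is a triangulation of the cylinder S^1 x I.)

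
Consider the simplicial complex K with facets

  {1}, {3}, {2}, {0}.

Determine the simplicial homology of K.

H_0 = Z^4.

Take the total order 0 < 1 < 2 < 3 on the vertex set. Then K (dimension 0) consists of the simplices:

  0-simplices (4): [0], [1], [2], [3]

giving chain groups C_0 ≅ Z^4.

Reading off H_k = ker ∂_k / im ∂_{k+1}:

  H_0: rank C_0 − rank ∂_1 = 4 − 0 = 4, and there is no ∂_1, so H_0 = Z^4.

(K is a triangulation of a set of 4 points.)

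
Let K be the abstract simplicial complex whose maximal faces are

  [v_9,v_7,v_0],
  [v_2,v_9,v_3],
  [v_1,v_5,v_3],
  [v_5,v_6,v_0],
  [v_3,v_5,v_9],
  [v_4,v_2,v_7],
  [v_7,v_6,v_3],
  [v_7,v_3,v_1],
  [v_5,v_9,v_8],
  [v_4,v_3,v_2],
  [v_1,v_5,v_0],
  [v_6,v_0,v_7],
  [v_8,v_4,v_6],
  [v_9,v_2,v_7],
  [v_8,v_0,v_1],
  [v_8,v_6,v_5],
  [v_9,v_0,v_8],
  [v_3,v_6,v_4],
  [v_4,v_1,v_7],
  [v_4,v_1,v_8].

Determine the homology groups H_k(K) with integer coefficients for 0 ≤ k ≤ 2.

We work with the vertex ordering v_0 < v_1 < v_2 < v_3 < v_4 < v_5 < v_6 < v_7 < v_8 < v_9. The simplices of K, each written with vertices in increasing order, are:

  0-simplices (10): [v_0], [v_1], [v_2], [v_3], [v_4], [v_5], [v_6], [v_7], [v_8], [v_9]
  1-simplices (30): (30 of them)
  2-simplices (20): (20 of them)

so the chain groups are C_0 ≅ Z^10, C_1 ≅ Z^30, C_2 ≅ Z^20.

The boundary map ∂_1: C_1 → C_0 maps an edge to its endpoints' difference, ∂[p,q] = q − p. For instance
  ∂[v_3,v_7] = [v_7] − [v_3].
The 10×30 boundary matrix has rank 9 and Smith normal form diag(1,1,1,1,1,1,1,1,1).

The boundary map ∂_2: C_2 → C_1 sends each 2-simplex [p,q,r] to [q,r] − [p,r] + [p,q]. For instance
  ∂[v_3,v_4,v_6] = [v_4,v_6] − [v_3,v_6] + [v_3,v_4],
  ∂[v_5,v_6,v_8] = [v_6,v_8] − [v_5,v_8] + [v_5,v_6].
This gives a 30×20 integer matrix of rank 20; reducing to Smith normal form yields diagonal entries (1,1,1,1,1,1,1,1,1,1,1,1,1,1,1,1,1,1,1,2).

Now H_k = ker ∂_k / im ∂_{k+1}, so:

  H_0: rank C_0 − rank ∂_1 = 10 − 9 = 1, and the invariant factors of ∂_1 are all 1, so H_0 = Z.
  H_1: rank ker ∂_1 − rank ∂_2 = (30 − 9) − 20 = 1, and ∂_2 has invariant factor 2 > 1, so H_1 = Z ⊕ Z_2.
  H_2: rank ker ∂_2 − rank ∂_3 = (20 − 20) − 0 = 0, and there is no ∂_3, so H_2 = 0.

H_0 ≅ Z,  H_1 ≅ Z ⊕ Z_2,  H_2 = 0.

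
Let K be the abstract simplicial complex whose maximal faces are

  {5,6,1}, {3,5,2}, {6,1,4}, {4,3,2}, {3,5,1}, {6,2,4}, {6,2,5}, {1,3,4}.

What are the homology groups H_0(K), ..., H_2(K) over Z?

H_0 ≅ Z,  H_1 = 0,  H_2 ≅ Z.

We work with the vertex ordering 1 < 2 < 3 < 4 < 5 < 6. The simplices of K, each written with vertices in increasing order, are:

  0-simplices (6): [1], [2], [3], [4], [5], [6]
  1-simplices (12): [1,3], [1,4], [1,5], [1,6], [2,3], [2,4], [2,5], [2,6], [3,4], [3,5], [4,6], [5,6]
  2-simplices (8): [1,3,4], [1,3,5], [1,4,6], [1,5,6], [2,3,4], [2,3,5], [2,4,6], [2,5,6]

so the chain groups are C_0 ≅ Z^6, C_1 ≅ Z^12, C_2 ≅ Z^8.

∂_1: C_1 → C_0 maps an edge to its endpoints' difference, ∂[p,q] = q − p. For instance
  ∂[2,3] = [3] − [2].
As a 6×12 matrix over Z this has rank 5, with invariant factors (1,1,1,1,1).

The boundary map ∂_2: C_2 → C_1 acts by ∂[p,q,r] = [q,r] − [p,r] + [p,q]. For instance
  ∂[2,3,4] = [3,4] − [2,4] + [2,3],
  ∂[1,3,5] = [3,5] − [1,5] + [1,3].
This gives a 12×8 integer matrix of rank 7; reducing to Smith normal form yields diagonal entries (1,1,1,1,1,1,1).

Computing H_k = (kernel of ∂_k) / (image of ∂_{k+1}):

  H_0: rank C_0 − rank ∂_1 = 6 − 5 = 1, and the invariant factors of ∂_1 are all 1, so H_0 ≅ Z.
  H_1: rank ker ∂_1 − rank ∂_2 = (12 − 5) − 7 = 0, and the invariant factors of ∂_2 are all 1, so H_1 ≅ 0.
  H_2: rank ker ∂_2 − rank ∂_3 = (8 − 7) − 0 = 1, and there is no ∂_3, so H_2 ≅ Z.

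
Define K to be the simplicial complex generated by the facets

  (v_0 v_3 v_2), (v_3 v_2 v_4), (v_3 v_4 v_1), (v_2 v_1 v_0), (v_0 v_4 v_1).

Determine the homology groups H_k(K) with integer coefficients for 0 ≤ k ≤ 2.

We work with the vertex ordering v_0 < v_1 < v_2 < v_3 < v_4. The simplices of K, each written with vertices in increasing order, are:

  0-simplices (5): [v_0], [v_1], [v_2], [v_3], [v_4]
  1-simplices (10): [v_0,v_1], [v_0,v_2], [v_0,v_3], [v_0,v_4], [v_1,v_2], [v_1,v_3], [v_1,v_4], [v_2,v_3], [v_2,v_4], [v_3,v_4]
  2-simplices (5): [v_0,v_1,v_2], [v_0,v_1,v_4], [v_0,v_2,v_3], [v_1,v_3,v_4], [v_2,v_3,v_4]

so the chain groups are C_0 ≅ Z^5, C_1 ≅ Z^10, C_2 ≅ Z^5.

∂_1: C_1 → C_0 sends each edge [p,q] (with p < q) to q − p.
As a 5×10 matrix over Z this has rank 4, with invariant factors (1,1,1,1).

The boundary map ∂_2: C_2 → C_1 acts by ∂[p,q,r] = [q,r] − [p,r] + [p,q]. For instance
  ∂[v_0,v_1,v_4] = [v_1,v_4] − [v_0,v_4] + [v_0,v_1],
  ∂[v_2,v_3,v_4] = [v_3,v_4] − [v_2,v_4] + [v_2,v_3].
The 10×5 boundary matrix has rank 5 and Smith normal form diag(1,1,1,1,1).

Computing H_k = (kernel of ∂_k) / (image of ∂_{k+1}):

  H_0: rank C_0 − rank ∂_1 = 5 − 4 = 1, and the invariant factors of ∂_1 are all 1, so H_0 = Z.
  H_1: rank ker ∂_1 − rank ∂_2 = (10 − 4) − 5 = 1, and the invariant factors of ∂_2 are all 1, so H_1 = Z.
  H_2: rank ker ∂_2 − rank ∂_3 = (5 − 5) − 0 = 0, and there is no ∂_3, so H_2 = 0.

As a check, the Euler characteristic is 5 − 10 + 5 = 0, which agrees with 1 − 1 + 0 = 0.

H_0 ≅ Z,  H_1 ≅ Z,  H_2 = 0.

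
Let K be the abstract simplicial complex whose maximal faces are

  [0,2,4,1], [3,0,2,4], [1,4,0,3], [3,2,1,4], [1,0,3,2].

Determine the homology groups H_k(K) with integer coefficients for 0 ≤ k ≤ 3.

H_0 = Z,  H_1 = 0,  H_2 = 0,  H_3 = Z.

Order the vertices as 0 < 1 < 2 < 3 < 4. Listing each simplex with vertices in this order, K has dimension 3 with simplices:

  0-simplices (5): [0], [1], [2], [3], [4]
  1-simplices (10): [0,1], [0,2], [0,3], [0,4], [1,2], [1,3], [1,4], [2,3], [2,4], [3,4]
  2-simplices (10): [0,1,2], [0,1,3], [0,1,4], [0,2,3], [0,2,4], [0,3,4], [1,2,3], [1,2,4], [1,3,4], [2,3,4]
  3-simplices (5): [0,1,2,3], [0,1,2,4], [0,1,3,4], [0,2,3,4], [1,2,3,4]

giving chain groups C_0 ≅ Z^5, C_1 ≅ Z^10, C_2 ≅ Z^10, C_3 ≅ Z^5.

∂_1: C_1 → C_0 sends each edge [p,q] (with p < q) to q − p.
As a 5×10 matrix over Z this has rank 4, with invariant factors (1,1,1,1).

∂_2: C_2 → C_1 acts by ∂[p,q,r] = [q,r] − [p,r] + [p,q]. For instance
  ∂[1,2,4] = [2,4] − [1,4] + [1,2],
  ∂[2,3,4] = [3,4] − [2,4] + [2,3].
This gives a 10×10 integer matrix of rank 6; reducing to Smith normal form yields diagonal entries (1,1,1,1,1,1).

∂_3: C_3 → C_2 sends each 3-simplex σ to the alternating sum Σ_i (−1)^i (σ with its i-th vertex removed). For instance
  ∂[0,1,3,4] = [1,3,4] − [0,3,4] + [0,1,4] − [0,1,3],
  ∂[0,1,2,4] = [1,2,4] − [0,2,4] + [0,1,4] − [0,1,2].
This gives a 10×5 integer matrix of rank 4; reducing to Smith normal form yields diagonal entries (1,1,1,1).

Reading off H_k = ker ∂_k / im ∂_{k+1}:

  H_0: rank C_0 − rank ∂_1 = 5 − 4 = 1, and the invariant factors of ∂_1 are all 1, so H_0 = Z.
  H_1: rank ker ∂_1 − rank ∂_2 = (10 − 4) − 6 = 0, and the invariant factors of ∂_2 are all 1, so H_1 = 0.
  H_2: rank ker ∂_2 − rank ∂_3 = (10 − 6) − 4 = 0, and the invariant factors of ∂_3 are all 1, so H_2 = 0.
  H_3: rank ker ∂_3 − rank ∂_4 = (5 − 4) − 0 = 1, and there is no ∂_4, so H_3 = Z.

As a check, the Euler characteristic is 5 − 10 + 10 − 5 = 0, which agrees with 1 − 0 + 0 − 1 = 0.
(K is a triangulation of the 3-sphere S^3.)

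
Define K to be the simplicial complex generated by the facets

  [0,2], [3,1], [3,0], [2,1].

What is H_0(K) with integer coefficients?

H_0 = Z.

Order the vertices as 0 < 1 < 2 < 3. Listing each simplex with vertices in this order, K has dimension 1 with simplices:

  0-simplices (4): [0], [1], [2], [3]
  1-simplices (4): [0,2], [0,3], [1,2], [1,3]

giving chain groups C_0 ≅ Z^4, C_1 ≅ Z^4.

∂_1: C_1 → C_0 sends each edge [p,q] (with p < q) to q − p.
The resulting 4×4 matrix has rank 3, and its Smith normal form has invariant factors (1,1,1).

From H_k ≅ ker(∂_k) / im(∂_{k+1}) we obtain:

  H_0: rank C_0 − rank ∂_1 = 4 − 3 = 1, and the invariant factors of ∂_1 are all 1, so H_0 ≅ Z.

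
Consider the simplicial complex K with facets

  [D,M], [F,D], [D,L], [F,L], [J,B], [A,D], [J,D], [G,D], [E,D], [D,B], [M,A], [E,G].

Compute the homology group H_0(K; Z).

Fix the vertex order A < B < D < E < F < G < J < L < M and write every simplex with vertices in increasing order. Then dim K = 1 and the simplices of K are:

  0-simplices (9): A, B, D, E, F, G, J, L, M
  1-simplices (12): AD, AM, BD, BJ, DE, DF, DG, DJ, DL, DM, EG, FL

so the chain groups are C_0 ≅ Z^9, C_1 ≅ Z^12.

∂_1: C_1 → C_0 sends each edge [p,q] (with p < q) to q − p. For instance
  ∂DF = F − D.
The resulting 9×12 matrix has rank 8, and its Smith normal form has invariant factors (1,1,1,1,1,1,1,1).

Computing H_k = (kernel of ∂_k) / (image of ∂_{k+1}):

  H_0: rank C_0 − rank ∂_1 = 9 − 8 = 1, and the invariant factors of ∂_1 are all 1, so H_0 ≅ Z.

(K is a triangulation of a wedge of 4 circles.)

H_0 = Z.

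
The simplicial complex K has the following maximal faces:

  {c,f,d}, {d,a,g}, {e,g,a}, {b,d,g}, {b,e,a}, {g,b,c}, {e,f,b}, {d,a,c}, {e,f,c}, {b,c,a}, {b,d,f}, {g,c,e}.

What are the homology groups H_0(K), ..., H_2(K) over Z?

H_0 ≅ Z,  H_1 ≅ Z/2,  H_2 = 0.

Fix the vertex order a < b < c < d < e < f < g and write every simplex with vertices in increasing order. Then dim K = 2 and the simplices of K are:

  0-simplices (7): a, b, c, d, e, f, g
  1-simplices (18): ab, ac, ad, ae, ag, bc, bd, be, bf, bg, cd, ce, cf, cg, df, dg, ef, eg
  2-simplices (12): abc, abe, acd, adg, aeg, bcg, bdf, bdg, bef, cdf, cef, ceg

Hence C_0 ≅ Z^7, C_1 ≅ Z^18, C_2 ≅ Z^12.

∂_1: C_1 → C_0 sends each edge [p,q] (with p < q) to q − p.
As a 7×18 matrix over Z this has rank 6, with invariant factors (1,1,1,1,1,1).

∂_2: C_2 → C_1 maps a triangle to the signed sum of its edges. For instance
  ∂aeg = eg − ag + ae,
  ∂cdf = df − cf + cd.
The resulting 18×12 matrix has rank 12, and its Smith normal form has invariant factors (1,1,1,1,1,1,1,1,1,1,1,2).

From H_k ≅ ker(∂_k) / im(∂_{k+1}) we obtain:

  H_0: rank C_0 − rank ∂_1 = 7 − 6 = 1, and the invariant factors of ∂_1 are all 1, so H_0 ≅ Z.
  H_1: rank ker ∂_1 − rank ∂_2 = (18 − 6) − 12 = 0, and ∂_2 has invariant factor 2 > 1, so H_1 ≅ Z/2.
  H_2: rank ker ∂_2 − rank ∂_3 = (12 − 12) − 0 = 0, and there is no ∂_3, so H_2 ≅ 0.

As a check, the Euler characteristic is 7 − 18 + 12 = 1, which agrees with 1 − 0 + 0 = 1.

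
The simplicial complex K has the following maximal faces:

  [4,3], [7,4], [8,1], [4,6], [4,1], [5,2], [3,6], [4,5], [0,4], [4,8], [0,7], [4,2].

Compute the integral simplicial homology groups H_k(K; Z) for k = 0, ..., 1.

We work with the vertex ordering 0 < 1 < 2 < 3 < 4 < 5 < 6 < 7 < 8. The simplices of K, each written with vertices in increasing order, are:

  0-simplices (9): [0], [1], [2], [3], [4], [5], [6], [7], [8]
  1-simplices (12): [0,4], [0,7], [1,4], [1,8], [2,4], [2,5], [3,4], [3,6], [4,5], [4,6], [4,7], [4,8]

Hence C_0 ≅ Z^9, C_1 ≅ Z^12.

∂_1: C_1 → C_0 maps an edge to its endpoints' difference, ∂[p,q] = q − p. For instance
  ∂[4,5] = [5] − [4].
The 9×12 boundary matrix has rank 8 and Smith normal form diag(1,1,1,1,1,1,1,1).

Computing H_k = (kernel of ∂_k) / (image of ∂_{k+1}):

  H_0: rank C_0 − rank ∂_1 = 9 − 8 = 1, and the invariant factors of ∂_1 are all 1, so H_0 = Z.
  H_1: rank ker ∂_1 − rank ∂_2 = (12 − 8) − 0 = 4, and there is no ∂_2, so H_1 = Z^4.

(K is a triangulation of a wedge of 4 circles.)

H_0 = Z,  H_1 = Z^4.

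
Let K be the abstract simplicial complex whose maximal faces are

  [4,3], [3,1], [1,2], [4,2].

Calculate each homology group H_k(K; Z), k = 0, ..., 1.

H_0 ≅ Z,  H_1 ≅ Z.

Take the total order 1 < 2 < 3 < 4 on the vertex set. Then K (dimension 1) consists of the simplices:

  0-simplices (4): [1], [2], [3], [4]
  1-simplices (4): [1,2], [1,3], [2,4], [3,4]

so the chain groups are C_0 ≅ Z^4, C_1 ≅ Z^4.

∂_1: C_1 → C_0 is given by ∂[p,q] = [q] − [p]. For instance
  ∂[1,3] = [3] − [1].
This gives a 4×4 integer matrix of rank 3; reducing to Smith normal form yields diagonal entries (1,1,1).

From H_k ≅ ker(∂_k) / im(∂_{k+1}) we obtain:

  H_0: rank C_0 − rank ∂_1 = 4 − 3 = 1, and the invariant factors of ∂_1 are all 1, so H_0 ≅ Z.
  H_1: rank ker ∂_1 − rank ∂_2 = (4 − 3) − 0 = 1, and there is no ∂_2, so H_1 ≅ Z.

As a check, the Euler characteristic is 4 − 4 = 0, which agrees with 1 − 1 = 0.
(K is a triangulation of the circle S^1.)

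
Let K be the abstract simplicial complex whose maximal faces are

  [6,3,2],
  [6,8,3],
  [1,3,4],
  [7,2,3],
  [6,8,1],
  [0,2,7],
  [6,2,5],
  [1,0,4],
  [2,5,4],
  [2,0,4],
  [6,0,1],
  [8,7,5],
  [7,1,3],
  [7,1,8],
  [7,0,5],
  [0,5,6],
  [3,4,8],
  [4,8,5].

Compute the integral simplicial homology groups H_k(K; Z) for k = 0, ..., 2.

Order the vertices as 0 < 1 < 2 < 3 < 4 < 5 < 6 < 7 < 8. Listing each simplex with vertices in this order, K has dimension 2 with simplices:

  0-simplices (9): [0], [1], [2], [3], [4], [5], [6], [7], [8]
  1-simplices (27): (27 of them)
  2-simplices (18): [0,1,4], [0,1,6], [0,2,4], [0,2,7], [0,5,6], [0,5,7], [1,3,4], [1,3,7], [1,6,8], [1,7,8], [2,3,6], [2,3,7], [2,4,5], [2,5,6], [3,4,8], [3,6,8], [4,5,8], [5,7,8]

giving chain groups C_0 ≅ Z^9, C_1 ≅ Z^27, C_2 ≅ Z^18.

The boundary map ∂_1: C_1 → C_0 sends each edge [p,q] (with p < q) to q − p. For instance
  ∂[1,6] = [6] − [1].
As a 9×27 matrix over Z this has rank 8, with invariant factors (1,1,1,1,1,1,1,1).

∂_2: C_2 → C_1 sends each 2-simplex [p,q,r] to [q,r] − [p,r] + [p,q]. For instance
  ∂[0,5,7] = [5,7] − [0,7] + [0,5],
  ∂[2,3,6] = [3,6] − [2,6] + [2,3].
As a 27×18 matrix over Z this has rank 18, with invariant factors (1,1,1,1,1,1,1,1,1,1,1,1,1,1,1,1,1,2).

From H_k ≅ ker(∂_k) / im(∂_{k+1}) we obtain:

  H_0: rank C_0 − rank ∂_1 = 9 − 8 = 1, and the invariant factors of ∂_1 are all 1, so H_0 ≅ Z.
  H_1: rank ker ∂_1 − rank ∂_2 = (27 − 8) − 18 = 1, and ∂_2 has invariant factor 2 > 1, so H_1 ≅ Z ⊕ Z_2.
  H_2: rank ker ∂_2 − rank ∂_3 = (18 − 18) − 0 = 0, and there is no ∂_3, so H_2 ≅ 0.

H_0 = Z,  H_1 = Z ⊕ Z_2,  H_2 = 0.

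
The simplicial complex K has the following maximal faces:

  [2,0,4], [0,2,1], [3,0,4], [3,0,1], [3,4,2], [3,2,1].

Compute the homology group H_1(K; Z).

H_1 ≅ 0.

We work with the vertex ordering 0 < 1 < 2 < 3 < 4. The simplices of K, each written with vertices in increasing order, are:

  0-simplices (5): [0], [1], [2], [3], [4]
  1-simplices (9): [0,1], [0,2], [0,3], [0,4], [1,2], [1,3], [2,3], [2,4], [3,4]
  2-simplices (6): [0,1,2], [0,1,3], [0,2,4], [0,3,4], [1,2,3], [2,3,4]

so the chain groups are C_0 ≅ Z^5, C_1 ≅ Z^9, C_2 ≅ Z^6.

Boundary ∂_1: C_1 → C_0 is given by ∂[p,q] = [q] − [p]. For instance
  ∂[0,4] = [4] − [0].
The resulting 5×9 matrix has rank 4, and its Smith normal form has invariant factors (1,1,1,1).

Boundary ∂_2: C_2 → C_1 sends each 2-simplex [p,q,r] to [q,r] − [p,r] + [p,q]. For instance
  ∂[1,2,3] = [2,3] − [1,3] + [1,2],
  ∂[0,3,4] = [3,4] − [0,4] + [0,3].
As a 9×6 matrix over Z this has rank 5, with invariant factors (1,1,1,1,1).

From H_k ≅ ker(∂_k) / im(∂_{k+1}) we obtain:

  H_1: rank ker ∂_1 − rank ∂_2 = (9 − 4) − 5 = 0, and the invariant factors of ∂_2 are all 1, so H_1 = 0.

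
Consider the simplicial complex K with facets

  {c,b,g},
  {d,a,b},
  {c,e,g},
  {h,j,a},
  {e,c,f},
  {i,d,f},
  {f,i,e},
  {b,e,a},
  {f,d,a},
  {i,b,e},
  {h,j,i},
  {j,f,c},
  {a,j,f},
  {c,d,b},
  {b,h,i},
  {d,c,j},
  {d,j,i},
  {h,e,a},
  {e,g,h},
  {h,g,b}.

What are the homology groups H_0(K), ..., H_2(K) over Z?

H_0 ≅ Z,  H_1 ≅ Z ⊕ Z_2,  H_2 = 0.

K has 10 vertices, 30 edges, 20 triangles.
rank ∂_0 = 0, rank ∂_1 = 9 ⇒ b_0 = 10 − 0 − 9 = 1; all invariant factors of ∂_1 are 1 so no torsion. So H_0 = Z.
rank ∂_1 = 9, rank ∂_2 = 20 ⇒ b_1 = 30 − 9 − 20 = 1; ∂_2 has invariant factor(s) [2] giving torsion. So H_1 = Z ⊕ Z_2.
rank ∂_2 = 20, rank ∂_3 = 0 ⇒ b_2 = 20 − 20 − 0 = 0. So H_2 = 0.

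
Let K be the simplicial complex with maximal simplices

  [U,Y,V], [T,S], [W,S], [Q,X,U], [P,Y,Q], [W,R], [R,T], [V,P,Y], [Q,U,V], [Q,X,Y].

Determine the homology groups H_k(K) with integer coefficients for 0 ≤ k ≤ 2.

Take the total order P < Q < R < S < T < U < V < W < X < Y on the vertex set. Then K (dimension 2) consists of the simplices:

  0-simplices (10): P, Q, R, S, T, U, V, W, X, Y
  1-simplices (16): PQ, PV, PY, QU, QV, QX, QY, RT, RW, ST, SW, UV, UX, UY, VY, XY
  2-simplices (6): PQY, PVY, QUV, QUX, QXY, UVY

Hence C_0 ≅ Z^10, C_1 ≅ Z^16, C_2 ≅ Z^6.

∂_1: C_1 → C_0 maps an edge to its endpoints' difference, ∂[p,q] = q − p. For instance
  ∂PQ = Q − P.
The 10×16 boundary matrix has rank 8 and Smith normal form diag(1,1,1,1,1,1,1,1).

∂_2: C_2 → C_1 sends each 2-simplex [p,q,r] to [q,r] − [p,r] + [p,q]. For instance
  ∂PVY = VY − PY + PV,
  ∂PQY = QY − PY + PQ.
The 16×6 boundary matrix has rank 6 and Smith normal form diag(1,1,1,1,1,1).

Computing H_k = (kernel of ∂_k) / (image of ∂_{k+1}):

  H_0: rank C_0 − rank ∂_1 = 10 − 8 = 2, and the invariant factors of ∂_1 are all 1, so H_0 ≅ Z^2.
  H_1: rank ker ∂_1 − rank ∂_2 = (16 − 8) − 6 = 2, and the invariant factors of ∂_2 are all 1, so H_1 ≅ Z^2.
  H_2: rank ker ∂_2 − rank ∂_3 = (6 − 6) − 0 = 0, and there is no ∂_3, so H_2 ≅ 0.

H_0 = Z^2,  H_1 = Z^2,  H_2 = 0.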